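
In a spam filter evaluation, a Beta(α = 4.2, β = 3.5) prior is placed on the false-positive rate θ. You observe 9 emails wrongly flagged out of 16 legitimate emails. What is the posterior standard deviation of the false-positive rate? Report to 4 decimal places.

0.1000

The Beta prior is conjugate to a Binomial/Bernoulli likelihood; the update adds successes to α and failures to β.
Posterior: Beta(α+k, β+n−k) = Beta(4.2+9, 3.5+7) = Beta(13.2, 10.5).
Var = αβ/((α+β)²(α+β+1)) = 13.2·10.5/(23.7²·24.7) = 0.00999009; SD = √0.00999009 = 0.1000.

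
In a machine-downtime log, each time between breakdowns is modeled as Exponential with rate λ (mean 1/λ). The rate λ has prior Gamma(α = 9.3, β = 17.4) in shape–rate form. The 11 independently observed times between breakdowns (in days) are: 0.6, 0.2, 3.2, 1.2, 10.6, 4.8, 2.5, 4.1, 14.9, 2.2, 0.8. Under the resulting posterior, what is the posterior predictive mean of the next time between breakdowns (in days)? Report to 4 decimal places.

With a Gamma(shape α, rate β) prior on the exponential rate λ, the posterior after n observations with total T = Σxᵢ is Gamma(α+n, β+T).
Sum of observations T = 45.1 days; n = 11.
Posterior: Gamma(9.3+11, 17.4+45.1) = Gamma(20.3, 62.5).
The predictive distribution for the next observation is Lomax; its mean is β/(α−1) = 62.5/19.3 = 3.2383.

3.2383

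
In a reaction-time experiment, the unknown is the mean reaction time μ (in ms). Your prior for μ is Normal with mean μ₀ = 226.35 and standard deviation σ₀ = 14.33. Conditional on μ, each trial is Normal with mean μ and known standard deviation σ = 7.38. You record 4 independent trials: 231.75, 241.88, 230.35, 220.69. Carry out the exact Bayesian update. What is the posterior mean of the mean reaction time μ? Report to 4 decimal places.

230.8679

For Normal data with known variance σ², a Normal(μ₀, σ₀²) prior on μ is conjugate. Posterior precision = 1/σ₀² + n/σ²; posterior mean is the precision-weighted average of μ₀ and x̄.
Σxᵢ = 231.75 + 241.88 + 230.35 + 220.69 = 924.67, so n·x̄ = 924.67.
σ₀² = 14.33² = 205.3489, σ² = 7.38² = 54.4644; σ² + n·σ₀² = 54.4644 + 4·205.3489 = 875.86.
Posterior mean = (μ₀/σ₀² + n·x̄/σ²)/(1/σ₀² + n/σ²) = (σ²·μ₀ + σ₀²·n·x̄)/(σ² + n·σ₀²) = (54.4644·226.35 + 205.3489·924.67)/875.86 = 202207.984303/875.86 = 230.8679.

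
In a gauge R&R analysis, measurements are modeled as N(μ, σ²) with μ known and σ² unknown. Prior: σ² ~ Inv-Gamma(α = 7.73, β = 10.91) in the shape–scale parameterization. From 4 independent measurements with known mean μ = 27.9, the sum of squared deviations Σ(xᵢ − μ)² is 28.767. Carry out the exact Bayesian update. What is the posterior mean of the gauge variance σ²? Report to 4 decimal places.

With known mean μ and an Inverse-Gamma(α, β) prior on σ², the Normal likelihood is conjugate: posterior is Inv-Gamma(α + n/2, β + Σ(xᵢ−μ)²/2).
Posterior: Inv-Gamma(7.73 + 4/2, 10.91 + 28.767/2) = Inv-Gamma(9.73, 25.2935).
E[σ²|data] = β/(α−1) = 25.2935/8.73 = 2.8973.

2.8973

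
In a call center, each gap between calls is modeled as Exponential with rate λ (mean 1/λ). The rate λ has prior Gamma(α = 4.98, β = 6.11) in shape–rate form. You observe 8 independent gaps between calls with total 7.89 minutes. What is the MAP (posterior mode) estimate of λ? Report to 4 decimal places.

0.8557

With a Gamma(shape α, rate β) prior on the exponential rate λ, the posterior after n observations with total T = Σxᵢ is Gamma(α+n, β+T).
Posterior: Gamma(4.98+8, 6.11+7.89) = Gamma(12.98, 14.00).
Mode = (α−1)/β = 0.8557.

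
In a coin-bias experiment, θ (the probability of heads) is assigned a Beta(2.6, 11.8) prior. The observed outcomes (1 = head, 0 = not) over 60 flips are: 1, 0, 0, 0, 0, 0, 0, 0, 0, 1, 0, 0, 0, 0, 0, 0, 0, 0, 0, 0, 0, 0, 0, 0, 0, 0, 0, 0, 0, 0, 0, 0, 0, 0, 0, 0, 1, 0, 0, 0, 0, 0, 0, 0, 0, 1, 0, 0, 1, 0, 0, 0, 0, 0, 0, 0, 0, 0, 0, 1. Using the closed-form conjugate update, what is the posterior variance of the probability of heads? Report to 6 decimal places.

0.001356

The Beta prior is conjugate to a Binomial/Bernoulli likelihood; the update adds successes to α and failures to β.
Posterior: Beta(α+k, β+n−k) = Beta(2.6+6, 11.8+54) = Beta(8.6, 65.8).
Var = αβ/((α+β)²(α+β+1)) = 8.6·65.8/(74.4²·75.4) = 0.001356.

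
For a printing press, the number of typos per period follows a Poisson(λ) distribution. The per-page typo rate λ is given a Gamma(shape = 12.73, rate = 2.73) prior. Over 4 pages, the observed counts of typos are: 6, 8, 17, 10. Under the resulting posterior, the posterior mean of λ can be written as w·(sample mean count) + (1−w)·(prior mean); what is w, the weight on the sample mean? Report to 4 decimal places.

0.5944

With a Gamma(shape α, rate β) prior, the Poisson likelihood is conjugate: the posterior is Gamma(α + ΣXᵢ, β + n).
Posterior mean = (α₀+S)/(β₀+n) = [n/(β₀+n)]·(S/n) + [β₀/(β₀+n)]·(α₀/β₀), so only n and β₀ enter the weight.
Weight on data w = n/(β₀+n) = 4/(2.73+4) = 4/6.73 = 0.5944.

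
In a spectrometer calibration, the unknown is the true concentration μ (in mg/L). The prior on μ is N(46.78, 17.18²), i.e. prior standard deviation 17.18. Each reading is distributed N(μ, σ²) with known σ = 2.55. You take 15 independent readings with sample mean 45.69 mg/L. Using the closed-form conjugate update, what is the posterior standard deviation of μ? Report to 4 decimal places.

For Normal data with known variance σ², a Normal(μ₀, σ₀²) prior on μ is conjugate. Posterior precision = 1/σ₀² + n/σ²; posterior mean is the precision-weighted average of μ₀ and x̄.
σ₀² = 17.18² = 295.1524, σ² = 2.55² = 6.5025; σ² + n·σ₀² = 6.5025 + 15·295.1524 = 4433.7885.
Posterior precision = 1/σ₀² + n/σ² = 1/295.1524 + 15/6.5025 = (σ² + n·σ₀²)/(σ₀²σ²) = 4433.7885/(295.1524·6.5025); posterior variance σₙ² = σ₀²σ²/(σ² + n·σ₀²) = 295.1524·6.5025/4433.7885 = 0.432864.
Posterior SD = √σₙ² = √(295.1524·6.5025/4433.7885) = 0.6579.

0.6579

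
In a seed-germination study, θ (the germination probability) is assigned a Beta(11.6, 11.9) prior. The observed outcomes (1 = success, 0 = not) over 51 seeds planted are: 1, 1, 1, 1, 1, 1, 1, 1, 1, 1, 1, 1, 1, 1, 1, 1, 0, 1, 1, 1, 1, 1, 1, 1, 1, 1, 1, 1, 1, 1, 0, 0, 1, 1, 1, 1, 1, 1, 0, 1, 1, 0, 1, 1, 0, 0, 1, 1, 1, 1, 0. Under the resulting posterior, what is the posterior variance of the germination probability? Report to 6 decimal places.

0.002593

The Beta prior is conjugate to a Binomial/Bernoulli likelihood; the update adds successes to α and failures to β.
Posterior: Beta(α+k, β+n−k) = Beta(11.6+43, 11.9+8) = Beta(54.6, 19.9).
Var = αβ/((α+β)²(α+β+1)) = 54.6·19.9/(74.5²·75.5) = 0.002593.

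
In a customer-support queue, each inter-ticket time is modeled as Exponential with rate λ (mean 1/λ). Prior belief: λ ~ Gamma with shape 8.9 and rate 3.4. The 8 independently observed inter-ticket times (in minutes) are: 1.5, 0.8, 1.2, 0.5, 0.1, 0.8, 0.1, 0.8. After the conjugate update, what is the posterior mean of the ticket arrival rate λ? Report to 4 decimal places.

1.8370

With a Gamma(shape α, rate β) prior on the exponential rate λ, the posterior after n observations with total T = Σxᵢ is Gamma(α+n, β+T).
Sum of observations T = 5.8 minutes; n = 8.
Posterior: Gamma(8.9+8, 3.4+5.8) = Gamma(16.9, 9.2).
Posterior mean of λ = α/β = 16.9/9.2 = 1.8370.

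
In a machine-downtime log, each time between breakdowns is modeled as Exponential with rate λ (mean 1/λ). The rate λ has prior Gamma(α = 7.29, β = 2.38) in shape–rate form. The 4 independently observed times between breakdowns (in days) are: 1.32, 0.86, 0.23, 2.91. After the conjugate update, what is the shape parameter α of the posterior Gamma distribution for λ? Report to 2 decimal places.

11.29

With a Gamma(shape α, rate β) prior on the exponential rate λ, the posterior after n observations with total T = Σxᵢ is Gamma(α+n, β+T).
Sum of observations T = 5.32 days; n = 4.
Posterior: Gamma(7.29+4, 2.38+5.32) = Gamma(11.29, 7.70).
Posterior α = 11.29.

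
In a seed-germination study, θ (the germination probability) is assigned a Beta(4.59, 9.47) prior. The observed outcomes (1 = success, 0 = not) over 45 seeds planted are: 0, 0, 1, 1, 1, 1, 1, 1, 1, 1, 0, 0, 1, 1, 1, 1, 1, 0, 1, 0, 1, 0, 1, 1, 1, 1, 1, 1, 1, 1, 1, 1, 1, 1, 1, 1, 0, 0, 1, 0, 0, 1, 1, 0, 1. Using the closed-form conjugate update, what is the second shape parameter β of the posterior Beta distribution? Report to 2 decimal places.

The Beta prior is conjugate to a Binomial/Bernoulli likelihood; the update adds successes to α and failures to β.
Posterior: Beta(α+k, β+n−k) = Beta(4.59+33, 9.47+12) = Beta(37.59, 21.47).
Posterior β = 21.47.

21.47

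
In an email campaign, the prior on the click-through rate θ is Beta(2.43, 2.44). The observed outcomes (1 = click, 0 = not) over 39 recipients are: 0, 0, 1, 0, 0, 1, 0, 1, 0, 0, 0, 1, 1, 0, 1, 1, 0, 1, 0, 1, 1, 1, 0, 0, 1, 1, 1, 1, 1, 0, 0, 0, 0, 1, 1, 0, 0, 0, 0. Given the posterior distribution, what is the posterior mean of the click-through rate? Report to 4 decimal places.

0.4657

The Beta prior is conjugate to a Binomial/Bernoulli likelihood; the update adds successes to α and failures to β.
Posterior: Beta(α+k, β+n−k) = Beta(2.43+18, 2.44+21) = Beta(20.43, 23.44).
Posterior mean = α/(α+β) = 20.43/43.87 = 0.4657.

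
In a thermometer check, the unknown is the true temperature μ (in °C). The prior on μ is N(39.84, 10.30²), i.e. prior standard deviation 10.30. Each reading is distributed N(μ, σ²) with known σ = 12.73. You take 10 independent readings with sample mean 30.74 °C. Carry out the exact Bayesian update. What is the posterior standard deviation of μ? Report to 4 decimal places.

3.7494

For Normal data with known variance σ², a Normal(μ₀, σ₀²) prior on μ is conjugate. Posterior precision = 1/σ₀² + n/σ²; posterior mean is the precision-weighted average of μ₀ and x̄.
σ₀² = 10.30² = 106.09, σ² = 12.73² = 162.0529; σ² + n·σ₀² = 162.0529 + 10·106.09 = 1222.9529.
Posterior precision = 1/σ₀² + n/σ² = 1/106.09 + 10/162.0529 = (σ² + n·σ₀²)/(σ₀²σ²) = 1222.9529/(106.09·162.0529); posterior variance σₙ² = σ₀²σ²/(σ² + n·σ₀²) = 106.09·162.0529/1222.9529 = 14.057935.
Posterior SD = √σₙ² = √(106.09·162.0529/1222.9529) = 3.7494.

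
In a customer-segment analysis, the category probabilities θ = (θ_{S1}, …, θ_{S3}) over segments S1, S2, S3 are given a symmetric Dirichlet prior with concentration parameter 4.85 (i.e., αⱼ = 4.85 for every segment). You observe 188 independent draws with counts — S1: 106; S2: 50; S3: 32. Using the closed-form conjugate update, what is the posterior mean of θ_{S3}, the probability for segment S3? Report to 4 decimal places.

The Dirichlet prior is conjugate to the Multinomial likelihood: each posterior αⱼ = prior αⱼ + observed count nⱼ.
Posterior concentration: (110.85, 54.85, 36.85), total = 202.55.
E[θ_{S3}|data] = α_{S3}/Σα = 36.85/202.55 = 0.1819.

0.1819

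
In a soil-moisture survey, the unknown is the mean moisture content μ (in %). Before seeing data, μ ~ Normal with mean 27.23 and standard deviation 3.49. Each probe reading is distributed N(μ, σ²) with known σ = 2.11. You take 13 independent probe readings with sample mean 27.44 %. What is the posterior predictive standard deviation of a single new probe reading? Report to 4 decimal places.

2.1875

For Normal data with known variance σ², a Normal(μ₀, σ₀²) prior on μ is conjugate. Posterior precision = 1/σ₀² + n/σ²; posterior mean is the precision-weighted average of μ₀ and x̄.
σ₀² = 3.49² = 12.1801, σ² = 2.11² = 4.4521; σ² + n·σ₀² = 4.4521 + 13·12.1801 = 162.7934.
Posterior precision = 1/σ₀² + n/σ² = 1/12.1801 + 13/4.4521 = (σ² + n·σ₀²)/(σ₀²σ²) = 162.7934/(12.1801·4.4521); posterior variance σₙ² = σ₀²σ²/(σ² + n·σ₀²) = 12.1801·4.4521/162.7934 = 0.333103.
Predictive variance for one new observation = σₙ² + σ² = 12.1801·4.4521/162.7934 + 4.4521 = σ²·(σ₀² + 162.7934)/162.7934 = 4.4521·174.9735/162.7934 = 4.785203; SD = √(4.4521·174.9735/162.7934) = 2.1875.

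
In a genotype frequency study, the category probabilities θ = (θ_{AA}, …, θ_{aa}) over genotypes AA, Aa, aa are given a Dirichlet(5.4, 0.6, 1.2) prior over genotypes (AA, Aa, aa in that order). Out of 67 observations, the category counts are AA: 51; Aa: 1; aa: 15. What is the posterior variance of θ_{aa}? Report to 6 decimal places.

The Dirichlet prior is conjugate to the Multinomial likelihood: each posterior αⱼ = prior αⱼ + observed count nⱼ.
Posterior concentration: (56.4, 1.6, 16.2), total = 74.2.
Var[θ_j] = α_j(Σα−α_j)/((Σα)²(Σα+1)) = 16.2·58.0/(74.2²·75.2) = 0.002269.

0.002269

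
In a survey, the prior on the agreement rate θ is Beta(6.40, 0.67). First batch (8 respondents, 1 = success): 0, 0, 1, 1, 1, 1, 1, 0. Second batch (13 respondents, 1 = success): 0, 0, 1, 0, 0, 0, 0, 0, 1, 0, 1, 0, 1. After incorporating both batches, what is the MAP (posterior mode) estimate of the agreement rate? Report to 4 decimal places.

0.5524

The Beta prior is conjugate to a Binomial/Bernoulli likelihood; the update adds successes to α and failures to β.
After batch 1: Beta(6.40+5, 0.67+3) = Beta(11.40, 3.67).
After batch 2: Beta(11.40+4, 3.67+9) = Beta(15.40, 12.67).
Mode of Beta(a,b) for a,b>1 is (a−1)/(a+b−2) = 14.40/26.07 = 0.5524.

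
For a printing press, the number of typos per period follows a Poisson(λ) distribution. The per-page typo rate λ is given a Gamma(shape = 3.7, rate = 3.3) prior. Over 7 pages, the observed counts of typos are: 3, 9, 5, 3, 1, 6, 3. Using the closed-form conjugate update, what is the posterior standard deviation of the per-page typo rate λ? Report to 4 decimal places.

0.5636

With a Gamma(shape α, rate β) prior, the Poisson likelihood is conjugate: the posterior is Gamma(α + ΣXᵢ, β + n).
Sum of counts S = 30 over n = 7 pages.
Posterior: Gamma(α+S, β+n) = Gamma(3.7+30, 3.3+7) = Gamma(33.7, 10.3).
SD = √α/β = √33.7/10.3 = 0.5636.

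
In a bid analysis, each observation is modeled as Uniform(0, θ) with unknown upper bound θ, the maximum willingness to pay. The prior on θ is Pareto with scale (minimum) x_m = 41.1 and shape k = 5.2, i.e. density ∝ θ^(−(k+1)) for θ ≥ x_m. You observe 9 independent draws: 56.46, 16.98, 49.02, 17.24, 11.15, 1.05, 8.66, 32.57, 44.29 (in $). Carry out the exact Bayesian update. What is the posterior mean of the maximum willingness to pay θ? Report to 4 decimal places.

60.7373

A Pareto(scale x_m, shape k) prior on the upper bound θ of Uniform(0, θ) is conjugate: posterior is Pareto(max(x_m, max xᵢ), k + n).
Sample maximum = 56.46; prior scale x_m = 41.1 → posterior scale = max = 56.46.
Posterior shape = 5.2 + 9 = 14.2.
E[θ|data] = k·x_m/(k−1) = 14.2·56.46/13.2 = 60.7373.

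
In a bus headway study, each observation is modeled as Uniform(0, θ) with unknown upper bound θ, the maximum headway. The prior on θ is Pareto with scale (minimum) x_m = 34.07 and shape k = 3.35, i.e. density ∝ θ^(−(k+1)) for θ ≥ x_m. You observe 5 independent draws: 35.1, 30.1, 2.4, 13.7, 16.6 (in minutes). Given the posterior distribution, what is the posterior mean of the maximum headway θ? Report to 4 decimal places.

A Pareto(scale x_m, shape k) prior on the upper bound θ of Uniform(0, θ) is conjugate: posterior is Pareto(max(x_m, max xᵢ), k + n).
Sample maximum = 35.1; prior scale x_m = 34.07 → posterior scale = max = 35.10.
Posterior shape = 3.35 + 5 = 8.35.
E[θ|data] = k·x_m/(k−1) = 8.35·35.10/7.35 = 39.8755.

39.8755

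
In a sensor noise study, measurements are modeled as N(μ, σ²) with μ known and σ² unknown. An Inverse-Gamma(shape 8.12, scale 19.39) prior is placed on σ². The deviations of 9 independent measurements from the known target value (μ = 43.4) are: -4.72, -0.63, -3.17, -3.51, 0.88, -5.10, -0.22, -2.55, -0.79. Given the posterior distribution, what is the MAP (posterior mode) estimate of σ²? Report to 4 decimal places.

With known mean μ and an Inverse-Gamma(α, β) prior on σ², the Normal likelihood is conjugate: posterior is Inv-Gamma(α + n/2, β + Σ(xᵢ−μ)²/2).
Σ(xᵢ−μ)² = (-4.72)² + (-0.63)² + (-3.17)² + (-3.51)² + (0.88)² + (-5.10)² + (-0.22)² + (-2.55)² + (-0.79)² = 79.0037.
Posterior: Inv-Gamma(8.12 + 9/2, 19.39 + 79.0037/2) = Inv-Gamma(12.62, 58.89185).
Mode = β/(α+1) = 58.89185/13.62 = 4.3239.

4.3239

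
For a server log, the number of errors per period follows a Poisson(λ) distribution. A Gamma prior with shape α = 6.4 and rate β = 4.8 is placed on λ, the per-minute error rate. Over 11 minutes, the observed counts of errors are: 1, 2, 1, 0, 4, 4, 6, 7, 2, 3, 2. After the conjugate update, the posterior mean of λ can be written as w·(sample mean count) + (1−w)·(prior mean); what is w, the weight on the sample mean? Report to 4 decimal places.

With a Gamma(shape α, rate β) prior, the Poisson likelihood is conjugate: the posterior is Gamma(α + ΣXᵢ, β + n).
Posterior mean = (α₀+S)/(β₀+n) = [n/(β₀+n)]·(S/n) + [β₀/(β₀+n)]·(α₀/β₀), so only n and β₀ enter the weight.
Weight on data w = n/(β₀+n) = 11/(4.8+11) = 11/15.8 = 0.6962.

0.6962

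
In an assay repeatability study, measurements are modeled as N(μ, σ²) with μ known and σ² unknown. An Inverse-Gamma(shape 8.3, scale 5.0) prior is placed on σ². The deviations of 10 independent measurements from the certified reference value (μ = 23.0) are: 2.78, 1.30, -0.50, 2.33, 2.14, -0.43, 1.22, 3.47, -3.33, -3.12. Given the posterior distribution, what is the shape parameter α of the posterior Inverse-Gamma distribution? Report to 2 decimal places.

13.30

With known mean μ and an Inverse-Gamma(α, β) prior on σ², the Normal likelihood is conjugate: posterior is Inv-Gamma(α + n/2, β + Σ(xᵢ−μ)²/2).
Σ(xᵢ−μ)² = (2.78)² + (1.30)² + (-0.50)² + (2.33)² + (2.14)² + (-0.43)² + (1.22)² + (3.47)² + (-3.33)² + (-3.12)² = 54.2144.
Posterior: Inv-Gamma(8.3 + 10/2, 5.0 + 54.2144/2) = Inv-Gamma(13.30, 32.10720).
Posterior α = 13.30.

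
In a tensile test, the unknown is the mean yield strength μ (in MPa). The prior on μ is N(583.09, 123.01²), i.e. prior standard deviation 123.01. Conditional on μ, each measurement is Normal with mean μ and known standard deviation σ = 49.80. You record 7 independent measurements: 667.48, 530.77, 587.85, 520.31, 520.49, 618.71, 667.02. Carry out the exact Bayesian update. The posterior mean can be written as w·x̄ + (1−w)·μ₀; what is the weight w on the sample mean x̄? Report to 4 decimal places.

0.9771

For Normal data with known variance σ², a Normal(μ₀, σ₀²) prior on μ is conjugate. Posterior precision = 1/σ₀² + n/σ²; posterior mean is the precision-weighted average of μ₀ and x̄.
σ₀² = 123.01² = 15131.4601, σ² = 49.80² = 2480.04. Prior precision 1/σ₀² = 1/15131.4601; data precision n/σ² = 7/2480.04.
w = (n/σ²)/(1/σ₀² + n/σ²) = n·σ₀²/(σ² + n·σ₀²) = 7·15131.4601/(2480.04 + 7·15131.4601) = 105920.2207/108400.2607 = 0.9771.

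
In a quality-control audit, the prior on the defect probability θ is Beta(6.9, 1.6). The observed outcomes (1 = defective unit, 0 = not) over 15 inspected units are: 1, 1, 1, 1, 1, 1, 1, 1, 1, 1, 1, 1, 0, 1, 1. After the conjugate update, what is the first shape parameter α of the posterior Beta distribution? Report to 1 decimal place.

The Beta prior is conjugate to a Binomial/Bernoulli likelihood; the update adds successes to α and failures to β.
Posterior: Beta(α+k, β+n−k) = Beta(6.9+14, 1.6+1) = Beta(20.9, 2.6).
Posterior α = 20.9.

20.9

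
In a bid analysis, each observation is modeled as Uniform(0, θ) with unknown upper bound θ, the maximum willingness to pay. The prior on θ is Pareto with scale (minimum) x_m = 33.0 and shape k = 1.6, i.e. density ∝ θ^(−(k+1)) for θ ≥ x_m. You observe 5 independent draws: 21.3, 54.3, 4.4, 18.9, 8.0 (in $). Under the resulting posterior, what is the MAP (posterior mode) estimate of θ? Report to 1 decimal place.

A Pareto(scale x_m, shape k) prior on the upper bound θ of Uniform(0, θ) is conjugate: posterior is Pareto(max(x_m, max xᵢ), k + n).
Sample maximum = 54.3; prior scale x_m = 33.0 → posterior scale = max = 54.3.
Posterior shape = 1.6 + 5 = 6.6.
The Pareto density is decreasing on [x_m, ∞), so the mode is x_m = 54.3.

54.3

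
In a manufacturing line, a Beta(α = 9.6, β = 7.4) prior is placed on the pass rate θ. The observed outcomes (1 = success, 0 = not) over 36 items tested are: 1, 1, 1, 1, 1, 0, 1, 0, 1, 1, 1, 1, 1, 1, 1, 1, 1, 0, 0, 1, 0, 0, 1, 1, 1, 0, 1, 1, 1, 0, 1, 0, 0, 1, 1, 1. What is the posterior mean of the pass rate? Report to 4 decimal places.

The Beta prior is conjugate to a Binomial/Bernoulli likelihood; the update adds successes to α and failures to β.
Posterior: Beta(α+k, β+n−k) = Beta(9.6+26, 7.4+10) = Beta(35.6, 17.4).
Posterior mean = α/(α+β) = 35.6/53.0 = 0.6717.

0.6717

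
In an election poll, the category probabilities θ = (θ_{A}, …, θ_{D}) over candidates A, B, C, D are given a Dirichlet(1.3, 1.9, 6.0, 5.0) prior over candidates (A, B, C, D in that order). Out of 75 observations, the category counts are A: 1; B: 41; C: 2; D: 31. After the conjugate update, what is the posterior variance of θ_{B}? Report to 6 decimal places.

The Dirichlet prior is conjugate to the Multinomial likelihood: each posterior αⱼ = prior αⱼ + observed count nⱼ.
Posterior concentration: (2.3, 42.9, 8.0, 36.0), total = 89.2.
Var[θ_j] = α_j(Σα−α_j)/((Σα)²(Σα+1)) = 42.9·46.3/(89.2²·90.2) = 0.002768.

0.002768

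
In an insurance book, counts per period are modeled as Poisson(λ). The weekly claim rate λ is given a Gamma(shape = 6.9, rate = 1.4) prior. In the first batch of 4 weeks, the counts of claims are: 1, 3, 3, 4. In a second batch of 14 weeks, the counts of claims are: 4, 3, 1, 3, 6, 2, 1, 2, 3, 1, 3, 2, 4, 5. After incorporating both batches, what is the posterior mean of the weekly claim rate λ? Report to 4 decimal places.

With a Gamma(shape α, rate β) prior, the Poisson likelihood is conjugate: the posterior is Gamma(α + ΣXᵢ, β + n).
Batch 1: sum of counts S = 11 over n = 4 weeks.
After batch 1: Gamma(α+S, β+n) = Gamma(6.9+11, 1.4+4) = Gamma(17.9, 5.4).
Batch 2: sum of counts S = 40 over n = 14 weeks.
After batch 2: Gamma(α+S, β+n) = Gamma(17.9+40, 5.4+14) = Gamma(57.9, 19.4).
Posterior mean = α/β = 57.9/19.4 = 2.9845.

2.9845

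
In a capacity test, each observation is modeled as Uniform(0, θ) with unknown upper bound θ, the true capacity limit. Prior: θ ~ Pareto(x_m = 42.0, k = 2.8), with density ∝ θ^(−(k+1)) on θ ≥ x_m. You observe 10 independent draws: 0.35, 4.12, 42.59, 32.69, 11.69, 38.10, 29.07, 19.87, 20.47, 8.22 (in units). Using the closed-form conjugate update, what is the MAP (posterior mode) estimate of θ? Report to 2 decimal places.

A Pareto(scale x_m, shape k) prior on the upper bound θ of Uniform(0, θ) is conjugate: posterior is Pareto(max(x_m, max xᵢ), k + n).
Sample maximum = 42.59; prior scale x_m = 42.0 → posterior scale = max = 42.59.
Posterior shape = 2.8 + 10 = 12.8.
The Pareto density is decreasing on [x_m, ∞), so the mode is x_m = 42.59.

42.59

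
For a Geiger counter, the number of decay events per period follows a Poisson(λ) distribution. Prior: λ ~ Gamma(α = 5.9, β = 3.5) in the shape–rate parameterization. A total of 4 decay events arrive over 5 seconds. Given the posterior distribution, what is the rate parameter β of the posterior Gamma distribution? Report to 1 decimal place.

With a Gamma(shape α, rate β) prior, the Poisson likelihood is conjugate: the posterior is Gamma(α + ΣXᵢ, β + n).
Posterior: Gamma(α+S, β+n) = Gamma(5.9+4, 3.5+5) = Gamma(9.9, 8.5).
Posterior β = 8.5.

8.5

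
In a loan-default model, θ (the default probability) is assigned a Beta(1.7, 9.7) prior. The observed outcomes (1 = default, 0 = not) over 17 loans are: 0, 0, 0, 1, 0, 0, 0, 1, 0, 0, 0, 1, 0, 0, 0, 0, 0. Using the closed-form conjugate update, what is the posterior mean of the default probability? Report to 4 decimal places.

0.1655

The Beta prior is conjugate to a Binomial/Bernoulli likelihood; the update adds successes to α and failures to β.
Posterior: Beta(α+k, β+n−k) = Beta(1.7+3, 9.7+14) = Beta(4.7, 23.7).
Posterior mean = α/(α+β) = 4.7/28.4 = 0.1655.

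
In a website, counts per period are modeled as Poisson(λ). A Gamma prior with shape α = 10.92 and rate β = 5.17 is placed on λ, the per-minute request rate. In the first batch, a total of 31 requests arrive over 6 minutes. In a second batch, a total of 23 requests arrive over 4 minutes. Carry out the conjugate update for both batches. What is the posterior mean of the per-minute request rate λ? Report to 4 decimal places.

4.2795

With a Gamma(shape α, rate β) prior, the Poisson likelihood is conjugate: the posterior is Gamma(α + ΣXᵢ, β + n).
After batch 1: Gamma(α+S, β+n) = Gamma(10.92+31, 5.17+6) = Gamma(41.92, 11.17).
After batch 2: Gamma(α+S, β+n) = Gamma(41.92+23, 11.17+4) = Gamma(64.92, 15.17).
Posterior mean = α/β = 64.92/15.17 = 4.2795.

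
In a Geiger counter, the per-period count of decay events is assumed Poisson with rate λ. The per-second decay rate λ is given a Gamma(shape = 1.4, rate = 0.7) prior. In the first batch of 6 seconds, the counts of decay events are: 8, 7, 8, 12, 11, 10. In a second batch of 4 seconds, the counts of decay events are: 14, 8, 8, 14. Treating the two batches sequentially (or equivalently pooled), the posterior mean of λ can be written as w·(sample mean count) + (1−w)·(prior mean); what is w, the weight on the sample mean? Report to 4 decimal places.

0.9346

With a Gamma(shape α, rate β) prior, the Poisson likelihood is conjugate: the posterior is Gamma(α + ΣXᵢ, β + n).
Total number of seconds: n = 6 + 4 = 10.
Posterior mean = (α₀+S)/(β₀+n) = [n/(β₀+n)]·(S/n) + [β₀/(β₀+n)]·(α₀/β₀), so only n and β₀ enter the weight.
Weight on data w = n/(β₀+n) = 10/(0.7+10) = 10/10.7 = 0.9346.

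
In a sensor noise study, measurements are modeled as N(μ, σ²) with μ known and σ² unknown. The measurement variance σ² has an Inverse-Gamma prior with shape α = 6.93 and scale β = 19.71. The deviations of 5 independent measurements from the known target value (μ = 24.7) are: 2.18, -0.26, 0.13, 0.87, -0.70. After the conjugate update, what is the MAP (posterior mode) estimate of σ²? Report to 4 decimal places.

With known mean μ and an Inverse-Gamma(α, β) prior on σ², the Normal likelihood is conjugate: posterior is Inv-Gamma(α + n/2, β + Σ(xᵢ−μ)²/2).
Σ(xᵢ−μ)² = (2.18)² + (-0.26)² + (0.13)² + (0.87)² + (-0.70)² = 6.0838.
Posterior: Inv-Gamma(6.93 + 5/2, 19.71 + 6.0838/2) = Inv-Gamma(9.43, 22.75190).
Mode = β/(α+1) = 22.75190/10.43 = 2.1814.

2.1814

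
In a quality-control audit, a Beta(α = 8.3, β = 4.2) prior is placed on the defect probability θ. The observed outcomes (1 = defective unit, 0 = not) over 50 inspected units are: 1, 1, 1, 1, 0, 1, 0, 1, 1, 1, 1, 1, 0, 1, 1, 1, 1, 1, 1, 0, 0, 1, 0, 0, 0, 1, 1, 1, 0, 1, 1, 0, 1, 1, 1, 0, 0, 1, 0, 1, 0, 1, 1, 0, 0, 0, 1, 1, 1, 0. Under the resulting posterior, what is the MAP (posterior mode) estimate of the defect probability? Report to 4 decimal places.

0.6496

The Beta prior is conjugate to a Binomial/Bernoulli likelihood; the update adds successes to α and failures to β.
Posterior: Beta(α+k, β+n−k) = Beta(8.3+32, 4.2+18) = Beta(40.3, 22.2).
Mode of Beta(a,b) for a,b>1 is (a−1)/(a+b−2) = 39.3/60.5 = 0.6496.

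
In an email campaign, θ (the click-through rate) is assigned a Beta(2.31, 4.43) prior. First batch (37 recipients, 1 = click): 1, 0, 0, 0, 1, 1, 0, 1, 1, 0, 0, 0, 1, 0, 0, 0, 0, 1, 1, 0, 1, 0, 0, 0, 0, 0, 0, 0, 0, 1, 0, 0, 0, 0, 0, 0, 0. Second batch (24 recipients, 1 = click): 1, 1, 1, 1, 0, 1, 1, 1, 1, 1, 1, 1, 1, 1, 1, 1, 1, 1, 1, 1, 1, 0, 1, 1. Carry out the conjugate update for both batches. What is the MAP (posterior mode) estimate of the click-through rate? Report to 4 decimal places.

0.5067

The Beta prior is conjugate to a Binomial/Bernoulli likelihood; the update adds successes to α and failures to β.
After batch 1: Beta(2.31+10, 4.43+27) = Beta(12.31, 31.43).
After batch 2: Beta(12.31+22, 31.43+2) = Beta(34.31, 33.43).
Mode of Beta(a,b) for a,b>1 is (a−1)/(a+b−2) = 33.31/65.74 = 0.5067.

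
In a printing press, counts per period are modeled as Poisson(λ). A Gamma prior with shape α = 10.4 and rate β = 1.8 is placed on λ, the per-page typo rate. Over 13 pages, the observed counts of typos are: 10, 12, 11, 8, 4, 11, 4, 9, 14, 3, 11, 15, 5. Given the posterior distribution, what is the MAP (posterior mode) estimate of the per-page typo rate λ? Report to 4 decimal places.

With a Gamma(shape α, rate β) prior, the Poisson likelihood is conjugate: the posterior is Gamma(α + ΣXᵢ, β + n).
Sum of counts S = 117 over n = 13 pages.
Posterior: Gamma(α+S, β+n) = Gamma(10.4+117, 1.8+13) = Gamma(127.4, 14.8).
Mode of Gamma(α,β) for α≥1 is (α−1)/β = 126.4/14.8 = 8.5405.

8.5405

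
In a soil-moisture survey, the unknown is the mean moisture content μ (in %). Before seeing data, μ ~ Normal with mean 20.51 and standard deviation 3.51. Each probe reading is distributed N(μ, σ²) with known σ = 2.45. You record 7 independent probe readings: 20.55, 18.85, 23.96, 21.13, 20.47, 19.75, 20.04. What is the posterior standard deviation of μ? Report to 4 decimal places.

0.8954

For Normal data with known variance σ², a Normal(μ₀, σ₀²) prior on μ is conjugate. Posterior precision = 1/σ₀² + n/σ²; posterior mean is the precision-weighted average of μ₀ and x̄.
σ₀² = 3.51² = 12.3201, σ² = 2.45² = 6.0025; σ² + n·σ₀² = 6.0025 + 7·12.3201 = 92.2432.
Posterior precision = 1/σ₀² + n/σ² = 1/12.3201 + 7/6.0025 = (σ² + n·σ₀²)/(σ₀²σ²) = 92.2432/(12.3201·6.0025); posterior variance σₙ² = σ₀²σ²/(σ² + n·σ₀²) = 12.3201·6.0025/92.2432 = 0.801700.
Posterior SD = √σₙ² = √(12.3201·6.0025/92.2432) = 0.8954.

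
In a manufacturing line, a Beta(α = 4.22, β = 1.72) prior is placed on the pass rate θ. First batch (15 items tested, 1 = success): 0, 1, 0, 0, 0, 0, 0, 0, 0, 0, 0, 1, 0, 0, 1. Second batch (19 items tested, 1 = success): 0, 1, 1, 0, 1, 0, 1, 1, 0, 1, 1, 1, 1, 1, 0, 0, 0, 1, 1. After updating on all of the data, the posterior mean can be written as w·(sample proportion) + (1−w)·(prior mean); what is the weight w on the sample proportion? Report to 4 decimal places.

0.8513

The Beta prior is conjugate to a Binomial/Bernoulli likelihood; the update adds successes to α and failures to β.
Total number of items tested: n = 15 + 19 = 34.
Posterior mean = (α₀+k)/(α₀+β₀+n) = [n/(α₀+β₀+n)]·(k/n) + [(α₀+β₀)/(α₀+β₀+n)]·α₀/(α₀+β₀), so only n and the prior enter the weight.
The weight on the data is w = n/(α₀+β₀+n) = 34/(4.22+1.72+34) = 34/39.94 = 0.8513.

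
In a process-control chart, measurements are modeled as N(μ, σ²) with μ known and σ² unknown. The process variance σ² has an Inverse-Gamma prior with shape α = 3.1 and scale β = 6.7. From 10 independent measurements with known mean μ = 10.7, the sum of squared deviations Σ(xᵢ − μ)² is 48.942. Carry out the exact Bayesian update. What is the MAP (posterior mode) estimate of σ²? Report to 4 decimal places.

3.4254

With known mean μ and an Inverse-Gamma(α, β) prior on σ², the Normal likelihood is conjugate: posterior is Inv-Gamma(α + n/2, β + Σ(xᵢ−μ)²/2).
Posterior: Inv-Gamma(3.1 + 10/2, 6.7 + 48.942/2) = Inv-Gamma(8.10, 31.1710).
Mode = β/(α+1) = 31.1710/9.10 = 3.4254.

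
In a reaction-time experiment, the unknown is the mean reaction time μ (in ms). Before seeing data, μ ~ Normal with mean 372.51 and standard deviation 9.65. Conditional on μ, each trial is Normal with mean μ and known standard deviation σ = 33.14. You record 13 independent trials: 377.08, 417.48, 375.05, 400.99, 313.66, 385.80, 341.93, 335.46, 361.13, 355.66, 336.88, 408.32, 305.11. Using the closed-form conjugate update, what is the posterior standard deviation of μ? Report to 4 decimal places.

6.6555

For Normal data with known variance σ², a Normal(μ₀, σ₀²) prior on μ is conjugate. Posterior precision = 1/σ₀² + n/σ²; posterior mean is the precision-weighted average of μ₀ and x̄.
σ₀² = 9.65² = 93.1225, σ² = 33.14² = 1098.2596; σ² + n·σ₀² = 1098.2596 + 13·93.1225 = 2308.8521.
Posterior precision = 1/σ₀² + n/σ² = 1/93.1225 + 13/1098.2596 = (σ² + n·σ₀²)/(σ₀²σ²) = 2308.8521/(93.1225·1098.2596); posterior variance σₙ² = σ₀²σ²/(σ² + n·σ₀²) = 93.1225·1098.2596/2308.8521 = 44.295899.
Posterior SD = √σₙ² = √(93.1225·1098.2596/2308.8521) = 6.6555.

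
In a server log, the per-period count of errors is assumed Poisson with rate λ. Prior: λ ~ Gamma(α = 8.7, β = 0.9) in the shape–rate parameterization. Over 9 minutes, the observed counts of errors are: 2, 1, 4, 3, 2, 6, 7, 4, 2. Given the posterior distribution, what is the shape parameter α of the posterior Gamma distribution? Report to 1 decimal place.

39.7

With a Gamma(shape α, rate β) prior, the Poisson likelihood is conjugate: the posterior is Gamma(α + ΣXᵢ, β + n).
Sum of counts S = 31 over n = 9 minutes.
Posterior: Gamma(α+S, β+n) = Gamma(8.7+31, 0.9+9) = Gamma(39.7, 9.9).
Posterior α = 39.7.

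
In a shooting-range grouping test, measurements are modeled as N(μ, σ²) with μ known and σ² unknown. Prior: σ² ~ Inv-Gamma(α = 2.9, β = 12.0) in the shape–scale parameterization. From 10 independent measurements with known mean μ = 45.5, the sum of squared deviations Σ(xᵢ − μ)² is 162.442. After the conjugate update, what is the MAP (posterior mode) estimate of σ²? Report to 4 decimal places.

10.4743

With known mean μ and an Inverse-Gamma(α, β) prior on σ², the Normal likelihood is conjugate: posterior is Inv-Gamma(α + n/2, β + Σ(xᵢ−μ)²/2).
Posterior: Inv-Gamma(2.9 + 10/2, 12.0 + 162.442/2) = Inv-Gamma(7.90, 93.2210).
Mode = β/(α+1) = 93.2210/8.90 = 10.4743.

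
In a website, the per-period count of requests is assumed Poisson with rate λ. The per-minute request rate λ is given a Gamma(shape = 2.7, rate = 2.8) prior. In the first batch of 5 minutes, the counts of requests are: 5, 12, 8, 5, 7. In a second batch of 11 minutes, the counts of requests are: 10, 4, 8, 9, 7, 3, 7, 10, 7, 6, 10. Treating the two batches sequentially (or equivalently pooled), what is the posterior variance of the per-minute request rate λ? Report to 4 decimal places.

0.3415

With a Gamma(shape α, rate β) prior, the Poisson likelihood is conjugate: the posterior is Gamma(α + ΣXᵢ, β + n).
Batch 1: sum of counts S = 37 over n = 5 minutes.
After batch 1: Gamma(α+S, β+n) = Gamma(2.7+37, 2.8+5) = Gamma(39.7, 7.8).
Batch 2: sum of counts S = 81 over n = 11 minutes.
After batch 2: Gamma(α+S, β+n) = Gamma(39.7+81, 7.8+11) = Gamma(120.7, 18.8).
Var = α/β² = 120.7/18.8² = 0.3415.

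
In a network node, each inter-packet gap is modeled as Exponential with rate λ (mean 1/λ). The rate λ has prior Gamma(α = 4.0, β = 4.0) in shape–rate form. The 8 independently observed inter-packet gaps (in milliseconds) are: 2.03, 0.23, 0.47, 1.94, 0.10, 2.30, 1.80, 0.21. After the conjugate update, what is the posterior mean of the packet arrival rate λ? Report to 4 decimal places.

0.9174

With a Gamma(shape α, rate β) prior on the exponential rate λ, the posterior after n observations with total T = Σxᵢ is Gamma(α+n, β+T).
Sum of observations T = 9.08 milliseconds; n = 8.
Posterior: Gamma(4.0+8, 4.0+9.08) = Gamma(12.0, 13.08).
Posterior mean of λ = α/β = 12.0/13.08 = 0.9174.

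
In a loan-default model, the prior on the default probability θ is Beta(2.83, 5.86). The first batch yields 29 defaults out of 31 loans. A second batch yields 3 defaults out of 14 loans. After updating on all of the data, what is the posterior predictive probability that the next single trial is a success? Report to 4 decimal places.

0.6487

The Beta prior is conjugate to a Binomial/Bernoulli likelihood; the update adds successes to α and failures to β.
After batch 1: Beta(2.83+29, 5.86+2) = Beta(31.83, 7.86).
After batch 2: Beta(31.83+3, 7.86+11) = Beta(34.83, 18.86).
For a single future Bernoulli trial, P(success | data) = α/(α+β) = 0.6487.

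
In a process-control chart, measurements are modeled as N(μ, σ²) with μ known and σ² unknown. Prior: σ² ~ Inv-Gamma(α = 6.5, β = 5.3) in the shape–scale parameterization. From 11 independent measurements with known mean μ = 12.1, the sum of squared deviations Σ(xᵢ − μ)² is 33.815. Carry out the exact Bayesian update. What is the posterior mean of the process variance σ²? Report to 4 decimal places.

2.0189

With known mean μ and an Inverse-Gamma(α, β) prior on σ², the Normal likelihood is conjugate: posterior is Inv-Gamma(α + n/2, β + Σ(xᵢ−μ)²/2).
Posterior: Inv-Gamma(6.5 + 11/2, 5.3 + 33.815/2) = Inv-Gamma(12.00, 22.2075).
E[σ²|data] = β/(α−1) = 22.2075/11.00 = 2.0189.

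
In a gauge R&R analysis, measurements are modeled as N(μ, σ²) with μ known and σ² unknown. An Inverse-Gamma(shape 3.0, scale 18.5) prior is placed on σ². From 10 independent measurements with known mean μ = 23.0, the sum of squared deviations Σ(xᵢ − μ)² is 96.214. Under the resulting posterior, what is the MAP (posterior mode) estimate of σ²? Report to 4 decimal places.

7.4008

With known mean μ and an Inverse-Gamma(α, β) prior on σ², the Normal likelihood is conjugate: posterior is Inv-Gamma(α + n/2, β + Σ(xᵢ−μ)²/2).
Posterior: Inv-Gamma(3.0 + 10/2, 18.5 + 96.214/2) = Inv-Gamma(8.00, 66.6070).
Mode = β/(α+1) = 66.6070/9.00 = 7.4008.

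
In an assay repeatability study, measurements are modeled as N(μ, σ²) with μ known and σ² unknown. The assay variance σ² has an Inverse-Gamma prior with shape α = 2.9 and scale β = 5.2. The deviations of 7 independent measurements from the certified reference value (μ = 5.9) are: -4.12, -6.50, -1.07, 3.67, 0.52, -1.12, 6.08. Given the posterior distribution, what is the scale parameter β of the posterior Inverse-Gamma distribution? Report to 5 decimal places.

61.36470

With known mean μ and an Inverse-Gamma(α, β) prior on σ², the Normal likelihood is conjugate: posterior is Inv-Gamma(α + n/2, β + Σ(xᵢ−μ)²/2).
Σ(xᵢ−μ)² = (-4.12)² + (-6.50)² + (-1.07)² + (3.67)² + (0.52)² + (-1.12)² + (6.08)² = 112.3294.
Posterior: Inv-Gamma(2.9 + 7/2, 5.2 + 112.3294/2) = Inv-Gamma(6.40, 61.36470).
Posterior β = 61.36470.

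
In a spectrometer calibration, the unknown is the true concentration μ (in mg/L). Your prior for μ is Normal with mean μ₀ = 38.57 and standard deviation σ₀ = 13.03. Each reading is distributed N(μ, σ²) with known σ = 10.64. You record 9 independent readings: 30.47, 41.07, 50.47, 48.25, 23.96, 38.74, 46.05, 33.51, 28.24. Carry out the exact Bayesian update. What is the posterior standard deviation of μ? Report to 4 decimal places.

3.4222

For Normal data with known variance σ², a Normal(μ₀, σ₀²) prior on μ is conjugate. Posterior precision = 1/σ₀² + n/σ²; posterior mean is the precision-weighted average of μ₀ and x̄.
σ₀² = 13.03² = 169.7809, σ² = 10.64² = 113.2096; σ² + n·σ₀² = 113.2096 + 9·169.7809 = 1641.2377.
Posterior precision = 1/σ₀² + n/σ² = 1/169.7809 + 9/113.2096 = (σ² + n·σ₀²)/(σ₀²σ²) = 1641.2377/(169.7809·113.2096); posterior variance σₙ² = σ₀²σ²/(σ² + n·σ₀²) = 169.7809·113.2096/1641.2377 = 11.711179.
Posterior SD = √σₙ² = √(169.7809·113.2096/1641.2377) = 3.4222.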